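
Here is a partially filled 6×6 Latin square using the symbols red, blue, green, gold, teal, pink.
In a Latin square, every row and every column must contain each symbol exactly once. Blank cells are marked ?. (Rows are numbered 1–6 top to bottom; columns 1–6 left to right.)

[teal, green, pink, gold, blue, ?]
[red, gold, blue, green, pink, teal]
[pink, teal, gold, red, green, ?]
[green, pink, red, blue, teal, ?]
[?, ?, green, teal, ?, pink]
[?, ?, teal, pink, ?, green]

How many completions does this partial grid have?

Row 1, column 6: eliminating its row and column leaves {red}.
Row 3, column 6: eliminating its row and column leaves {blue}.
Row 4, column 6: eliminating its row and column leaves {gold}.
Row 5, column 1: eliminating its row and column leaves {blue, gold}.
Row 5, column 2: eliminating its row and column leaves {red, blue}.
Row 5, column 5: eliminating its row and column leaves {red, gold}.
Row 6, column 1: eliminating its row and column leaves {blue, gold}.
Row 6, column 2: eliminating its row and column leaves {red, blue}.
Row 6, column 5: eliminating its row and column leaves {red, gold}.
Enumerating the assignments across these blanks that avoid any row or column repeat gives 2 completions.

2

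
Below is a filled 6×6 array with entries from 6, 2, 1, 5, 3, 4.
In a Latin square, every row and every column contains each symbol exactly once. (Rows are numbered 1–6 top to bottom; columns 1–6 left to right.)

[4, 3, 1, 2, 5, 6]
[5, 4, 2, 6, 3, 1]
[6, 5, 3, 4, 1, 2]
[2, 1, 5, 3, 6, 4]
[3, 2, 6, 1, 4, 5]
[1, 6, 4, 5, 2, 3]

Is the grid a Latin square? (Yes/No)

Each row is a permutation of the 6 symbols, and so is each column.

Yes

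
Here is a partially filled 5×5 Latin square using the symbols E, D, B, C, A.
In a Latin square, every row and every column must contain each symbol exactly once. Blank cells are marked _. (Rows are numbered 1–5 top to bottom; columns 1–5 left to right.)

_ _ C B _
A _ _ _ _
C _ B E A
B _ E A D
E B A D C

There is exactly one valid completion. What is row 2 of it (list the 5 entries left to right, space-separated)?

Row 2, column 3: row 2 has {A} and column 3 has {E, B, C, A}, leaving only D.
Row 2, column 4: row 2 has {D, A} and column 4 has {E, D, B, A}, leaving only C.
Row 2, column 2: row 2 has {D, C, A} and column 2 has {B}, leaving only E.
Row 2, column 5: row 2 has {E, D, C, A} and column 5 has {D, C, A}, leaving only B.
So row 2 reads: A E D C B.

A E D C B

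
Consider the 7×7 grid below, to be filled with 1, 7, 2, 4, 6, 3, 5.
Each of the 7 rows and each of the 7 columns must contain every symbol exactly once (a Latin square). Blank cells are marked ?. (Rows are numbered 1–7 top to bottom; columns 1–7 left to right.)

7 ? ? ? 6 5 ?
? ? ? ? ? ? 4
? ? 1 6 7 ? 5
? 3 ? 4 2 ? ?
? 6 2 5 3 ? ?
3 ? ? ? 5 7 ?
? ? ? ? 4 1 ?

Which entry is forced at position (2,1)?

Row 2, column 5: row 2 has {4} and column 5 has {7, 2, 4, 6, 3, 5}, leaving only 1.
Row 4, column 6: row 4 has {2, 4, 3} and column 6 has {1, 7, 5}, leaving only 6.
Row 5, column 6: row 5 has {2, 6, 3, 5} and column 6 has {1, 7, 6, 5}, leaving only 4.
Row 5, column 1: row 5 has {2, 4, 6, 3, 5} and column 1 has {7, 3}, leaving only 1.
Row 4, column 1: row 4 has {2, 4, 6, 3} and column 1 has {1, 7, 3}, leaving only 5.
Row 4, column 3: row 4 has {2, 4, 6, 3, 5} and column 3 has {1, 2}, leaving only 7.
Row 4, column 7: row 4 has {7, 2, 4, 6, 3, 5} and column 7 has {4, 5}, leaving only 1.
Row 5, column 7: row 5 has {1, 2, 4, 6, 3, 5} and column 7 has {1, 4, 5}, leaving only 7.
Row 2, column 1 is narrowed to {2, 6}.
If it were 2, then row 3, column 6 would be left with no valid symbol.
So row 2, column 1 must be 6.

6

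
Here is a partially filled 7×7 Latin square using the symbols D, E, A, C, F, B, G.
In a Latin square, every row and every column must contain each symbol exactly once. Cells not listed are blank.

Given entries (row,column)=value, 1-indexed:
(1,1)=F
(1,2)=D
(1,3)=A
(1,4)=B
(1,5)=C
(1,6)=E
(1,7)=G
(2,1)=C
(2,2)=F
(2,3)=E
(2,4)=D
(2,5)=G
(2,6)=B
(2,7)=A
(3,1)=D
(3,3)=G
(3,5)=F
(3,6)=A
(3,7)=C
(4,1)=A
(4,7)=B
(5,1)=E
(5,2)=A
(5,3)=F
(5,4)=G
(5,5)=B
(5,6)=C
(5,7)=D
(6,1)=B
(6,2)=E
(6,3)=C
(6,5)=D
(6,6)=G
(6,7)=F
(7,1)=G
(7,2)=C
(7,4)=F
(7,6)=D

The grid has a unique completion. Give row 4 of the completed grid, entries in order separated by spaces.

A G D C E F B

Row 4, column 2: row 4 has {A, B} and column 2 has {D, E, A, C, F}, leaving only G.
Row 4, column 3: row 4 has {A, B, G} and column 3 has {E, A, C, F, G}, leaving only D.
Row 4, column 5: row 4 has {D, A, B, G} and column 5 has {D, C, F, B, G}, leaving only E.
Row 4, column 4: row 4 has {D, E, A, B, G} and column 4 has {D, F, B, G}, leaving only C.
Row 4, column 6: row 4 has {D, E, A, C, B, G} and column 6 has {D, E, A, C, B, G}, leaving only F.
So row 4 reads: A G D C E F B.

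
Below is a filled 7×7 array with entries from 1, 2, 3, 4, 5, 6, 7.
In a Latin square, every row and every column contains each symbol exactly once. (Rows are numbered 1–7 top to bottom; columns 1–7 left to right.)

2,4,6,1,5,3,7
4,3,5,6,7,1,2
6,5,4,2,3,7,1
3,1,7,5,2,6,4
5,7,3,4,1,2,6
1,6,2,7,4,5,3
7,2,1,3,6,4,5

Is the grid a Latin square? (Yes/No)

Each row is a permutation of the 7 symbols, and so is each column.

Yes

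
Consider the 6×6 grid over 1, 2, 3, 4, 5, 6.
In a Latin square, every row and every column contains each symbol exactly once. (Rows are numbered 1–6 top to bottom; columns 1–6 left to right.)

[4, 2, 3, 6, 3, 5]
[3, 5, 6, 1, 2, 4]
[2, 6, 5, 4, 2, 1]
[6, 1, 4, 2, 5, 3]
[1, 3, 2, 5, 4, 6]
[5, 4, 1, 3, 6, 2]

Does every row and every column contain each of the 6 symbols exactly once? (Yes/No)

No

Row 3 contains 2 twice (at columns 1 and 5); row 1 is also not a permutation.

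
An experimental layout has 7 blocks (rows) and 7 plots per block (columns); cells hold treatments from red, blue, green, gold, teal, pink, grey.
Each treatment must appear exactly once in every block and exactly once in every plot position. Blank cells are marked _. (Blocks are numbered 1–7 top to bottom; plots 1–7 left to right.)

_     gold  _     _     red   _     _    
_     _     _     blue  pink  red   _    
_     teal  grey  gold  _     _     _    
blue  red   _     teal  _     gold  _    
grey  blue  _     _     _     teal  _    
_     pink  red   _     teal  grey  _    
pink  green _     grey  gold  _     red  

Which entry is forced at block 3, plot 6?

pink

Block 2, plot 2: block 2 has {red, blue, pink} and plot 2 has {red, blue, green, gold, teal, pink}, leaving only grey.
Block 5, plot 5: block 5 has {blue, teal, grey} and plot 5 has {red, gold, teal, pink}, leaving only green.
Block 3, plot 5: block 3 has {gold, teal, grey} and plot 5 has {red, green, gold, teal, pink}, leaving only blue.
Block 4, plot 5: block 4 has {red, blue, gold, teal} and plot 5 has {red, blue, green, gold, teal, pink}, leaving only grey.
Block 6, plot 4: block 6 has {red, teal, pink, grey} and plot 4 has {blue, gold, teal, grey}, leaving only green.
Block 1, plot 4: block 1 has {red, gold} and plot 4 has {blue, green, gold, teal, grey}, leaving only pink.
Block 5, plot 4: block 5 has {blue, green, teal, grey} and plot 4 has {blue, green, gold, teal, pink, grey}, leaving only red.
Block 6, plot 1: block 6 has {red, green, teal, pink, grey} and plot 1 has {blue, pink, grey}, leaving only gold.
Block 6, plot 7: block 6 has {red, green, gold, teal, pink, grey} and plot 7 has {red}, leaving only blue.
Block 7, plot 6: block 7 has {red, green, gold, pink, grey} and plot 6 has {red, gold, teal, grey}, leaving only blue.
Block 1, plot 6: block 1 has {red, gold, pink} and plot 6 has {red, blue, gold, teal, grey}, leaving only green.
Block 3 already has {blue, gold, teal, grey} and plot 6 already has {red, blue, green, gold, teal, grey}, so block 3, plot 6 must be pink.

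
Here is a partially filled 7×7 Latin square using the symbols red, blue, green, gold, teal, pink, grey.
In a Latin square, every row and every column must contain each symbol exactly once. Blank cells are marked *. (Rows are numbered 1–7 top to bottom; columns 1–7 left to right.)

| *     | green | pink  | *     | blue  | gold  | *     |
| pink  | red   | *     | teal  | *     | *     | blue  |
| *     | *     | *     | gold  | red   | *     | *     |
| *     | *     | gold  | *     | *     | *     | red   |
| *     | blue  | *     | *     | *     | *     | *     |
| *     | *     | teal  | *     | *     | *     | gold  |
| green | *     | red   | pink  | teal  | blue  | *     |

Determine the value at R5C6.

Row 7, column 7: row 7 has {red, blue, green, teal, pink} and column 7 has {red, blue, gold}, leaving only grey.
Row 1, column 7: row 1 has {blue, green, gold, pink} and column 7 has {red, blue, gold, grey}, leaving only teal.
Row 7, column 2: row 7 has {red, blue, green, teal, pink, grey} and column 2 has {red, blue, green}, leaving only gold.
Row 5, column 6 is narrowed to {red, green, teal, pink, grey}.
If it were red, propagating the remaining blanks reaches a contradiction.
If it were green, then row 5, column 7 would be left with no valid symbol.
If it were pink, then row 5, column 5 would be left with no valid symbol.
If it were grey, then row 5, column 7 would be left with no valid symbol.
So row 5, column 6 must be teal.

teal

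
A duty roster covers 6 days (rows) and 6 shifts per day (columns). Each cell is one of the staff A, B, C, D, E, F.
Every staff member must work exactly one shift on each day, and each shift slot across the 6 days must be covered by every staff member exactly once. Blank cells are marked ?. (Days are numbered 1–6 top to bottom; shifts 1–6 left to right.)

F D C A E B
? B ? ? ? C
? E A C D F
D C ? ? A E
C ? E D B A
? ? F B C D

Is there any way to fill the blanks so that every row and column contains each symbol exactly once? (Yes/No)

Yes

No day or shift among the givens repeats a symbol, and propagating forced cells runs into no contradiction.
One valid completion exists (for instance, F D C A E B / A B D E F C / B E A C D F / D C B F A E / C F E D B A / E A F B C D).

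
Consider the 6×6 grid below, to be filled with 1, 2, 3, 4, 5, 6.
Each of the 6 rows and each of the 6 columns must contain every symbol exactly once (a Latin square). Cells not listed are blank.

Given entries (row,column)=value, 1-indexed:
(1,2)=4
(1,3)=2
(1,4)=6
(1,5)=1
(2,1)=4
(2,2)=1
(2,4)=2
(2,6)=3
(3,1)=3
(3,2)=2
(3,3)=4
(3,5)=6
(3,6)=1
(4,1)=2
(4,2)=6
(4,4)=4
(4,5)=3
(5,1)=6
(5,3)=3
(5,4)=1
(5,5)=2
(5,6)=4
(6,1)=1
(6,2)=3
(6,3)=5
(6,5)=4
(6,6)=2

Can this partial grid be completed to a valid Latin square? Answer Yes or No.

Row 6, column 4: row 6 together with column 4 already contain {1, 2, 3, 4, 5, 6} — every symbol — so nothing can go there. The grid has no valid completion.

No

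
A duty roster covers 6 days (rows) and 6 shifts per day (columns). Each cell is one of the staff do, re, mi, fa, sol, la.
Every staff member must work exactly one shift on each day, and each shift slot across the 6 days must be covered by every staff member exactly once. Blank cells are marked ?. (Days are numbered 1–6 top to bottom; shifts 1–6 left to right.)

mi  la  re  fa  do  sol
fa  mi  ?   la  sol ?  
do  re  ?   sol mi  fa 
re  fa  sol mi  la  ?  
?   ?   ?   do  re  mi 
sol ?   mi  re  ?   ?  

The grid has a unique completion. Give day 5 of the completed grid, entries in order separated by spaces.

Day 5, shift 1: day 5 has {do, re, mi} and shift 1 has {do, re, mi, fa, sol}, leaving only la.
Day 5, shift 2: day 5 has {do, re, mi, la} and shift 2 has {re, mi, fa, la}, leaving only sol.
Day 5, shift 3: day 5 has {do, re, mi, sol, la} and shift 3 has {re, mi, sol}, leaving only fa.
So day 5 reads: la sol fa do re mi.

la sol fa do re mi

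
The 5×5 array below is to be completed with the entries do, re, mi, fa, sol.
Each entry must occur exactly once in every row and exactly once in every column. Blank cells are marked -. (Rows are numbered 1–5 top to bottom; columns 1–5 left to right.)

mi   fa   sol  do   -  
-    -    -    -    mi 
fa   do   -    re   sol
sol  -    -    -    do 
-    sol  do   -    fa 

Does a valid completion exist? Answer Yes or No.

No row or column among the givens repeats a symbol, and propagating forced cells runs into no contradiction.
One valid completion exists (for instance, mi fa sol do re / do re fa sol mi / fa do mi re sol / sol mi re fa do / re sol do mi fa).

Yes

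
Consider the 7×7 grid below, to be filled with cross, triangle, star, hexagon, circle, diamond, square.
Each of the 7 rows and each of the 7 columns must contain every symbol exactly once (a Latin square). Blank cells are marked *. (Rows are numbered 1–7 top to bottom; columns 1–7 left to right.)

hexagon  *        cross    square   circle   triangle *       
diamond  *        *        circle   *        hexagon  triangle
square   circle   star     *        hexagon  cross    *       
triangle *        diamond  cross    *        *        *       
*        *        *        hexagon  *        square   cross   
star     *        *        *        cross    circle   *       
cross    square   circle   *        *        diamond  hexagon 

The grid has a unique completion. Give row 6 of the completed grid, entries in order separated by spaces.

Row 2, column 3: row 2 has {triangle, hexagon, circle, diamond} and column 3 has {cross, star, circle, diamond}, leaving only square.
Row 2, column 5: row 2 has {triangle, hexagon, circle, diamond, square} and column 5 has {cross, hexagon, circle}, leaving only star.
Row 2, column 2: row 2 has {triangle, star, hexagon, circle, diamond, square} and column 2 has {circle, square}, leaving only cross.
Row 3, column 7: row 3 has {cross, star, hexagon, circle, square} and column 7 has {cross, triangle, hexagon}, leaving only diamond.
Row 6, column 7: row 6 has {cross, star, circle} and column 7 has {cross, triangle, hexagon, diamond}, leaving only square.
Row 1, column 7: row 1 has {cross, triangle, hexagon, circle, square} and column 7 has {cross, triangle, hexagon, diamond, square}, leaving only star.
Row 1, column 2: row 1 has {cross, triangle, star, hexagon, circle, square} and column 2 has {cross, circle, square}, leaving only diamond.
Row 3, column 4: row 3 has {cross, star, hexagon, circle, diamond, square} and column 4 has {cross, hexagon, circle, square}, leaving only triangle.
Row 6, column 4: row 6 has {cross, star, circle, square} and column 4 has {cross, triangle, hexagon, circle, square}, leaving only diamond.
Row 4, column 5: row 4 has {cross, triangle, diamond} and column 5 has {cross, star, hexagon, circle}, leaving only square.
Row 4, column 6: row 4 has {cross, triangle, diamond, square} and column 6 has {cross, triangle, hexagon, circle, diamond, square}, leaving only star.
Row 4, column 2: row 4 has {cross, triangle, star, diamond, square} and column 2 has {cross, circle, diamond, square}, leaving only hexagon.
Row 6, column 2: row 6 has {cross, star, circle, diamond, square} and column 2 has {cross, hexagon, circle, diamond, square}, leaving only triangle.
Row 6, column 3: row 6 has {cross, triangle, star, circle, diamond, square} and column 3 has {cross, star, circle, diamond, square}, leaving only hexagon.
So row 6 reads: star triangle hexagon diamond cross circle square.

star triangle hexagon diamond cross circle square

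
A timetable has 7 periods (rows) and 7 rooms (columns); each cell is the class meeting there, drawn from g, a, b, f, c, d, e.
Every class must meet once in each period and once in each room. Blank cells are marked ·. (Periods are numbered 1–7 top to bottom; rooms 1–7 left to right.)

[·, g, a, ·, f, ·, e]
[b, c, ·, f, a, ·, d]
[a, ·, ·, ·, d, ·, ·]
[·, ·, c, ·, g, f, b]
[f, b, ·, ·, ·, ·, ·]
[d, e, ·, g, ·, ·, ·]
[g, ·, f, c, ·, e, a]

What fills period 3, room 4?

Period 1, room 1: period 1 has {g, a, f, e} and room 1 has {g, a, b, f, d}, leaving only c.
Period 2, room 6: period 2 has {a, b, f, c, d} and room 6 has {f, e}, leaving only g.
Period 2, room 3: period 2 has {g, a, b, f, c, d} and room 3 has {a, f, c}, leaving only e.
Period 3, room 2: period 3 has {a, d} and room 2 has {g, b, c, e}, leaving only f.
Period 4, room 1: period 4 has {g, b, f, c} and room 1 has {g, a, b, f, c, d}, leaving only e.
Period 6, room 3: period 6 has {g, d, e} and room 3 has {a, f, c, e}, leaving only b.
Period 3, room 3: period 3 has {a, f, d} and room 3 has {a, b, f, c, e}, leaving only g.
Period 3, room 7: period 3 has {g, a, f, d} and room 7 has {a, b, d, e}, leaving only c.
Period 3, room 6: period 3 has {g, a, f, c, d} and room 6 has {g, f, e}, leaving only b.
Period 3 already has {g, a, b, f, c, d} and room 4 already has {g, f, c}, so period 3, room 4 must be e.

e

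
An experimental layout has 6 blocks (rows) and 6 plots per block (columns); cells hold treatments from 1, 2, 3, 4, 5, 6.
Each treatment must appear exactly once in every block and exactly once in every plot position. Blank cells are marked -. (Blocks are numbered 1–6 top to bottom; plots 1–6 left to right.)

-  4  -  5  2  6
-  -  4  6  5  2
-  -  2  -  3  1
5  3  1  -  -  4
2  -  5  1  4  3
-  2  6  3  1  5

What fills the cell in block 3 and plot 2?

Block 1, plot 3: block 1 has {2, 4, 5, 6} and plot 3 has {1, 2, 4, 5, 6}, leaving only 3.
Block 1, plot 1: block 1 has {2, 3, 4, 5, 6} and plot 1 has {2, 5}, leaving only 1.
Block 2, plot 1: block 2 has {2, 4, 5, 6} and plot 1 has {1, 2, 5}, leaving only 3.
Block 2, plot 2: block 2 has {2, 3, 4, 5, 6} and plot 2 has {2, 3, 4}, leaving only 1.
Block 3, plot 4: block 3 has {1, 2, 3} and plot 4 has {1, 3, 5, 6}, leaving only 4.
Block 3, plot 1: block 3 has {1, 2, 3, 4} and plot 1 has {1, 2, 3, 5}, leaving only 6.
Block 3 already has {1, 2, 3, 4, 6} and plot 2 already has {1, 2, 3, 4}, so block 3, plot 2 must be 5.

5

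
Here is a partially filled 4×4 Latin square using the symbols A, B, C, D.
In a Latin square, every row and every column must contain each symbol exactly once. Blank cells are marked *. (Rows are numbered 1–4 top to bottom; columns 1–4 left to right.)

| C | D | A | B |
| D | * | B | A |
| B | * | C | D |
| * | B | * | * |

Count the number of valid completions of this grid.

1

Row 2, column 2: eliminating its row and column leaves {C}.
Row 3, column 2: eliminating its row and column leaves {A}.
Row 4, column 1: eliminating its row and column leaves {A}.
Row 4, column 3: eliminating its row and column leaves {D}.
Row 4, column 4: eliminating its row and column leaves {C}.
Only one assignment across all blanks avoids any row or column repeat, giving 1 completion.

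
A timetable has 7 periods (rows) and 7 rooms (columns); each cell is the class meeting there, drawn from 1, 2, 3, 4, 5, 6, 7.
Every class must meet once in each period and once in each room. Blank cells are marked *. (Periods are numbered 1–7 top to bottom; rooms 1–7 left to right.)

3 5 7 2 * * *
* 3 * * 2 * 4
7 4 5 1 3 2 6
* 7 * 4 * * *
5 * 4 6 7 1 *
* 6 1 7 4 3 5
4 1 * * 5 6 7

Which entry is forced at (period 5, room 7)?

3

Period 1, room 6: period 1 has {2, 3, 5, 7} and room 6 has {1, 2, 3, 6}, leaving only 4.
Period 1, room 7: period 1 has {2, 3, 4, 5, 7} and room 7 has {4, 5, 6, 7}, leaving only 1.
Period 1, room 5: period 1 has {1, 2, 3, 4, 5, 7} and room 5 has {2, 3, 4, 5, 7}, leaving only 6.
Period 2, room 3: period 2 has {2, 3, 4} and room 3 has {1, 4, 5, 7}, leaving only 6.
Period 2, room 1: period 2 has {2, 3, 4, 6} and room 1 has {3, 4, 5, 7}, leaving only 1.
Period 2, room 4: period 2 has {1, 2, 3, 4, 6} and room 4 has {1, 2, 4, 6, 7}, leaving only 5.
Period 2, room 6: period 2 has {1, 2, 3, 4, 5, 6} and room 6 has {1, 2, 3, 4, 6}, leaving only 7.
Period 4, room 5: period 4 has {4, 7} and room 5 has {2, 3, 4, 5, 6, 7}, leaving only 1.
Period 4, room 6: period 4 has {1, 4, 7} and room 6 has {1, 2, 3, 4, 6, 7}, leaving only 5.
Period 5, room 2: period 5 has {1, 4, 5, 6, 7} and room 2 has {1, 3, 4, 5, 6, 7}, leaving only 2.
Period 5 already has {1, 2, 4, 5, 6, 7} and room 7 already has {1, 4, 5, 6, 7}, so period 5, room 7 must be 3.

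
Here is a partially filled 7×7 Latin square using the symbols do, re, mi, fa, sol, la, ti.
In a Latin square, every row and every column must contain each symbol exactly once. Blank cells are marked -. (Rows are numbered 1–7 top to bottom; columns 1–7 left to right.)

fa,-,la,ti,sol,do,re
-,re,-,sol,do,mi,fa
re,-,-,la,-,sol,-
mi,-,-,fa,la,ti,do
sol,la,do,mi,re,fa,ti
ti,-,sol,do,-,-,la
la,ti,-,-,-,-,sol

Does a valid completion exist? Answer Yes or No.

Row 2, column 1: row 2 together with column 1 already contain {do, re, mi, fa, sol, la, ti} — every symbol — so nothing can go there. The grid has no valid completion.

No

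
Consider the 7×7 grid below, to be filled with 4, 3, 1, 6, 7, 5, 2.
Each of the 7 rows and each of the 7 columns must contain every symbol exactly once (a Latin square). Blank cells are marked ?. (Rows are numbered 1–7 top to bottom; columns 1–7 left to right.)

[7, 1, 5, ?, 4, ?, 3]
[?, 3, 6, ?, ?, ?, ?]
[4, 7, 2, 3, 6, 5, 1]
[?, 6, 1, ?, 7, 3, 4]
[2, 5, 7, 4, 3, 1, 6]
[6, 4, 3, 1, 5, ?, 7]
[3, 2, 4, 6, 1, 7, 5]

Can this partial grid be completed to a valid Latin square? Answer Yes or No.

Row 1, column 4: row 1 has {4, 3, 1, 7, 5} and column 4 has {4, 3, 1, 6}, so it must be 2.
Row 1, column 6: row 1 has {4, 3, 1, 7, 5, 2} and column 6 has {3, 1, 7, 5}, so it must be 6.
Row 2, column 5: row 2 has {3, 6} and column 5 has {4, 3, 1, 6, 7, 5}, so it must be 2.
Now row 2, column 7: row 2 together with column 7 already contain {4, 3, 1, 6, 7, 5, 2} — every symbol — so nothing can go there. The grid has no valid completion.

No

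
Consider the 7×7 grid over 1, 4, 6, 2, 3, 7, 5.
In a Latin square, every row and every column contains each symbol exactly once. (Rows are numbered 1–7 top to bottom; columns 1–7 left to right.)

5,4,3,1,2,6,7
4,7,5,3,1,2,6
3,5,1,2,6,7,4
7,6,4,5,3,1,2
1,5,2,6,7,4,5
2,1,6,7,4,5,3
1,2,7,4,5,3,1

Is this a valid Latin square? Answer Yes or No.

Row 5 contains 5 twice (at columns 2 and 7); row 7 is also not a permutation.

No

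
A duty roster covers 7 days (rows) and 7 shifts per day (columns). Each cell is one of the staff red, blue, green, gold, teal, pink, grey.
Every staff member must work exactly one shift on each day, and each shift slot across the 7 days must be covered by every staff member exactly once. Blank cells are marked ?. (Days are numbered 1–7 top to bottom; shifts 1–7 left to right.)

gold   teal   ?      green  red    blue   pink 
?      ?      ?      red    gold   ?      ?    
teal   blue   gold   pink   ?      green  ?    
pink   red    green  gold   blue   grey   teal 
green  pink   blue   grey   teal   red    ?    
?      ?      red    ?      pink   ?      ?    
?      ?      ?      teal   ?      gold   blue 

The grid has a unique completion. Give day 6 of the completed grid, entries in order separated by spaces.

grey gold red blue pink teal green

Day 6, shift 4: day 6 has {red, pink} and shift 4 has {red, green, gold, teal, pink, grey}, leaving only blue.
Day 6, shift 1: day 6 has {red, blue, pink} and shift 1 has {green, gold, teal, pink}, leaving only grey.
Day 6, shift 6: day 6 has {red, blue, pink, grey} and shift 6 has {red, blue, green, gold, grey}, leaving only teal.
Day 1, shift 3: day 1 has {red, blue, green, gold, teal, pink} and shift 3 has {red, blue, green, gold}, leaving only grey.
Day 2, shift 1: day 2 has {red, gold} and shift 1 has {green, gold, teal, pink, grey}, leaving only blue.
Day 2, shift 6: day 2 has {red, blue, gold} and shift 6 has {red, blue, green, gold, teal, grey}, leaving only pink.
Day 2, shift 3: day 2 has {red, blue, gold, pink} and shift 3 has {red, blue, green, gold, grey}, leaving only teal.
Day 3, shift 5: day 3 has {blue, green, gold, teal, pink} and shift 5 has {red, blue, gold, teal, pink}, leaving only grey.
Day 3, shift 7: day 3 has {blue, green, gold, teal, pink, grey} and shift 7 has {blue, teal, pink}, leaving only red.
Day 5, shift 7: day 5 has {red, blue, green, teal, pink, grey} and shift 7 has {red, blue, teal, pink}, leaving only gold.
Day 6, shift 7: day 6 has {red, blue, teal, pink, grey} and shift 7 has {red, blue, gold, teal, pink}, leaving only green.
Day 6, shift 2: day 6 has {red, blue, green, teal, pink, grey} and shift 2 has {red, blue, teal, pink}, leaving only gold.
So day 6 reads: grey gold red blue pink teal green.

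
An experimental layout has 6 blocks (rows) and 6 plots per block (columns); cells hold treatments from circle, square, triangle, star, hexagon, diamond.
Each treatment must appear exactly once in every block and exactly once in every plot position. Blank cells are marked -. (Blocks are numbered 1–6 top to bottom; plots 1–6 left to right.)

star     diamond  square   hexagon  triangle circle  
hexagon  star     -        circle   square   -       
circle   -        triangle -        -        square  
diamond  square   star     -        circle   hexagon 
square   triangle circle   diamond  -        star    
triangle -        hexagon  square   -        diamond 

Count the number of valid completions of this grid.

Block 2, plot 3: eliminating its block and plot leaves {diamond}.
Block 2, plot 6: eliminating its block and plot leaves {triangle}.
Block 3, plot 2: eliminating its block and plot leaves {hexagon}.
Block 3, plot 4: eliminating its block and plot leaves {star}.
Block 3, plot 5: eliminating its block and plot leaves {star, hexagon, diamond}.
Block 4, plot 4: eliminating its block and plot leaves {triangle}.
Block 5, plot 5: eliminating its block and plot leaves {hexagon}.
Block 6, plot 2: eliminating its block and plot leaves {circle}.
Block 6, plot 5: eliminating its block and plot leaves {star}.
Only one assignment across all blanks avoids any block or plot repeat, giving 1 completion.

1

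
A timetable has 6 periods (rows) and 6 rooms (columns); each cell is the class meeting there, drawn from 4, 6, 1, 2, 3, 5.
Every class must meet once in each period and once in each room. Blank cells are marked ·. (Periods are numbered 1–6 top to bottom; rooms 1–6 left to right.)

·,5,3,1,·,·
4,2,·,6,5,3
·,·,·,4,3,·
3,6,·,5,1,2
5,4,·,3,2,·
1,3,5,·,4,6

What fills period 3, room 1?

6

Period 1, room 5: period 1 has {1, 3, 5} and room 5 has {4, 1, 2, 3, 5}, leaving only 6.
Period 1, room 1: period 1 has {6, 1, 3, 5} and room 1 has {4, 1, 3, 5}, leaving only 2.
Period 3 already has {4, 3} and room 1 already has {4, 1, 2, 3, 5}, so period 3, room 1 must be 6.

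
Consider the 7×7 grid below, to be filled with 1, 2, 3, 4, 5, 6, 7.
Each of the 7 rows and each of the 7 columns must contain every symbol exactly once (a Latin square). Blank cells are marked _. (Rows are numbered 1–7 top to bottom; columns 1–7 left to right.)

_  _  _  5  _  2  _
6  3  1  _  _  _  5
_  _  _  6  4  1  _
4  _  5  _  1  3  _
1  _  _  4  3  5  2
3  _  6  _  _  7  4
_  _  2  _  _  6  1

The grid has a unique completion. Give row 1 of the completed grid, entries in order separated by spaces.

7 1 4 5 6 2 3

Row 1, column 1: row 1 has {2, 5} and column 1 has {1, 3, 4, 6}, leaving only 7.
Row 1, column 5: row 1 has {2, 5, 7} and column 5 has {1, 3, 4}, leaving only 6.
Row 1, column 7: row 1 has {2, 5, 6, 7} and column 7 has {1, 2, 4, 5}, leaving only 3.
Row 1, column 3: row 1 has {2, 3, 5, 6, 7} and column 3 has {1, 2, 5, 6}, leaving only 4.
Row 1, column 2: row 1 has {2, 3, 4, 5, 6, 7} and column 2 has {3}, leaving only 1.
So row 1 reads: 7 1 4 5 6 2 3.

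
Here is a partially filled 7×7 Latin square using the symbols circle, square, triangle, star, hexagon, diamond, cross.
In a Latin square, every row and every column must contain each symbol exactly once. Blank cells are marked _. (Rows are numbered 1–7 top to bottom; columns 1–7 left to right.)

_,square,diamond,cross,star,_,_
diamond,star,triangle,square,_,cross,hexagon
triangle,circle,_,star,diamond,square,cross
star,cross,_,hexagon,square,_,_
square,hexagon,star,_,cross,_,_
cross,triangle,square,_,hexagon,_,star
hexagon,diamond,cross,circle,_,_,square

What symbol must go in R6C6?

Row 1, column 1: row 1 has {square, star, diamond, cross} and column 1 has {square, triangle, star, hexagon, diamond, cross}, leaving only circle.
Row 1, column 7: row 1 has {circle, square, star, diamond, cross} and column 7 has {square, star, hexagon, cross}, leaving only triangle.
Row 1, column 6: row 1 has {circle, square, triangle, star, diamond, cross} and column 6 has {square, cross}, leaving only hexagon.
Row 2, column 5: row 2 has {square, triangle, star, hexagon, diamond, cross} and column 5 has {square, star, hexagon, diamond, cross}, leaving only circle.
Row 3, column 3: row 3 has {circle, square, triangle, star, diamond, cross} and column 3 has {square, triangle, star, diamond, cross}, leaving only hexagon.
Row 4, column 3: row 4 has {square, star, hexagon, cross} and column 3 has {square, triangle, star, hexagon, diamond, cross}, leaving only circle.
Row 4, column 7: row 4 has {circle, square, star, hexagon, cross} and column 7 has {square, triangle, star, hexagon, cross}, leaving only diamond.
Row 4, column 6: row 4 has {circle, square, star, hexagon, diamond, cross} and column 6 has {square, hexagon, cross}, leaving only triangle.
Row 5, column 7: row 5 has {square, star, hexagon, cross} and column 7 has {square, triangle, star, hexagon, diamond, cross}, leaving only circle.
Row 5, column 6: row 5 has {circle, square, star, hexagon, cross} and column 6 has {square, triangle, hexagon, cross}, leaving only diamond.
Row 6 already has {square, triangle, star, hexagon, cross} and column 6 already has {square, triangle, hexagon, diamond, cross}, so row 6, column 6 must be circle.

circle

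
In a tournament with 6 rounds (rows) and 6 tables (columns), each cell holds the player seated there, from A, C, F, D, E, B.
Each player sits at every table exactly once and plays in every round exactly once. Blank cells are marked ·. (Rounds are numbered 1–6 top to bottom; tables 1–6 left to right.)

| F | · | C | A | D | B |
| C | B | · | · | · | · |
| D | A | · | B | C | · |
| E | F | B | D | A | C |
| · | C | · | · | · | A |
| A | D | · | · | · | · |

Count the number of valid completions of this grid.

4

Round 1, table 2: eliminating its round and table leaves {E}.
Round 2, table 3: eliminating its round and table leaves {A, F, D, E}.
Round 2, table 4: eliminating its round and table leaves {F, E}.
Round 2, table 5: eliminating its round and table leaves {F, E}.
Round 2, table 6: eliminating its round and table leaves {F, D, E}.
Round 3, table 3: eliminating its round and table leaves {F, E}.
Round 3, table 6: eliminating its round and table leaves {F, E}.
Round 5, table 1: eliminating its round and table leaves {B}.
Round 5, table 3: eliminating its round and table leaves {F, D, E}.
Round 5, table 4: eliminating its round and table leaves {F, E}.
Round 5, table 5: eliminating its round and table leaves {F, E, B}.
Round 6, table 3: eliminating its round and table leaves {F, E}.
Round 6, table 4: eliminating its round and table leaves {C, F, E}.
Round 6, table 5: eliminating its round and table leaves {F, E, B}.
Round 6, table 6: eliminating its round and table leaves {F, E}.
Enumerating the assignments across these blanks that avoid any round or table repeat gives 4 completions.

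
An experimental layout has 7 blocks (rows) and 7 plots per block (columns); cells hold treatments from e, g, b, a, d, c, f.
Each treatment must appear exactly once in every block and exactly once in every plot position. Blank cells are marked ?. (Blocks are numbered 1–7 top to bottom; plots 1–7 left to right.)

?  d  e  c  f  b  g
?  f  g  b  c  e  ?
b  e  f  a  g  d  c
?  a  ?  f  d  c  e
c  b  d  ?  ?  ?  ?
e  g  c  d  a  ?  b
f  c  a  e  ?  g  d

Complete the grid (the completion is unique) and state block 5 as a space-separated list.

c b d g e a f

Block 5, plot 4: block 5 has {b, d, c} and plot 4 has {e, b, a, d, c, f}, leaving only g.
Block 5, plot 5: block 5 has {g, b, d, c} and plot 5 has {g, a, d, c, f}, leaving only e.
Block 1, plot 1: block 1 has {e, g, b, d, c, f} and plot 1 has {e, b, c, f}, leaving only a.
Block 2, plot 1: block 2 has {e, g, b, c, f} and plot 1 has {e, b, a, c, f}, leaving only d.
Block 2, plot 7: block 2 has {e, g, b, d, c, f} and plot 7 has {e, g, b, d, c}, leaving only a.
Block 5, plot 7: block 5 has {e, g, b, d, c} and plot 7 has {e, g, b, a, d, c}, leaving only f.
Block 5, plot 6: block 5 has {e, g, b, d, c, f} and plot 6 has {e, g, b, d, c}, leaving only a.
So block 5 reads: c b d g e a f.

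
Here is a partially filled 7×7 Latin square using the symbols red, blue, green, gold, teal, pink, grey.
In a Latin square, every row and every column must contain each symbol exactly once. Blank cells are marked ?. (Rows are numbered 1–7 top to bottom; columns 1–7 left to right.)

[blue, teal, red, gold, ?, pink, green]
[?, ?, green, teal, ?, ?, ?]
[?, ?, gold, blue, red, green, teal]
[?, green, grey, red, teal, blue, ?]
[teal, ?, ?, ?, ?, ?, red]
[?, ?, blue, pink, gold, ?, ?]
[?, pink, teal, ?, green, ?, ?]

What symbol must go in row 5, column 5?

Row 1, column 5: row 1 has {red, blue, green, gold, teal, pink} and column 5 has {red, green, gold, teal}, leaving only grey.
Row 3, column 2: row 3 has {red, blue, green, gold, teal} and column 2 has {green, teal, pink}, leaving only grey.
Row 3, column 1: row 3 has {red, blue, green, gold, teal, grey} and column 1 has {blue, teal}, leaving only pink.
Row 4, column 1: row 4 has {red, blue, green, teal, grey} and column 1 has {blue, teal, pink}, leaving only gold.
Row 4, column 7: row 4 has {red, blue, green, gold, teal, grey} and column 7 has {red, green, teal}, leaving only pink.
Row 5, column 3: row 5 has {red, teal} and column 3 has {red, blue, green, gold, teal, grey}, leaving only pink.
Row 5 already has {red, teal, pink} and column 5 already has {red, green, gold, teal, grey}, so row 5, column 5 must be blue.

blue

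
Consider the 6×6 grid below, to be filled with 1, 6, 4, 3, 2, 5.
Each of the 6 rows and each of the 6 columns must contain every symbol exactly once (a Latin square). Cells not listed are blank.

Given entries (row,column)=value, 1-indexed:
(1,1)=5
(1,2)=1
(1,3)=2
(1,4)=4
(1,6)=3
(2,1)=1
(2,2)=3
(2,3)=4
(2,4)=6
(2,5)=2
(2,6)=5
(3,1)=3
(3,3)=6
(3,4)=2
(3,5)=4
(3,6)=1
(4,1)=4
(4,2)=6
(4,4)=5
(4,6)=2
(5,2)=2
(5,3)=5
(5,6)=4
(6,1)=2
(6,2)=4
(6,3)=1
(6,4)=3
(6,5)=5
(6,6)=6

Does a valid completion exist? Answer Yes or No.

Yes

No row or column among the givens repeats a symbol, and propagating forced cells runs into no contradiction.
One valid completion exists (for instance, 5 1 2 4 6 3 / 1 3 4 6 2 5 / 3 5 6 2 4 1 / 4 6 3 5 1 2 / 6 2 5 1 3 4 / 2 4 1 3 5 6).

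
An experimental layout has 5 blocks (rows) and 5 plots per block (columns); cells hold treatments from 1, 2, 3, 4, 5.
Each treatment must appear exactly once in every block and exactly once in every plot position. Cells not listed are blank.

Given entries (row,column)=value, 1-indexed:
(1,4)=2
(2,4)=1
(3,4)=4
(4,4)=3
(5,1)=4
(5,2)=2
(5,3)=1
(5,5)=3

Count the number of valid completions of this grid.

56

Block 1, plot 1: eliminating its block and plot leaves {1, 3, 5}.
Block 1, plot 2: eliminating its block and plot leaves {1, 3, 4, 5}.
Block 1, plot 3: eliminating its block and plot leaves {3, 4, 5}.
Block 1, plot 5: eliminating its block and plot leaves {1, 4, 5}.
Block 2, plot 1: eliminating its block and plot leaves {2, 3, 5}.
Block 2, plot 2: eliminating its block and plot leaves {3, 4, 5}.
Block 2, plot 3: eliminating its block and plot leaves {2, 3, 4, 5}.
Block 2, plot 5: eliminating its block and plot leaves {2, 4, 5}.
Block 3, plot 1: eliminating its block and plot leaves {1, 2, 3, 5}.
Block 3, plot 2: eliminating its block and plot leaves {1, 3, 5}.
Block 3, plot 3: eliminating its block and plot leaves {2, 3, 5}.
Block 3, plot 5: eliminating its block and plot leaves {1, 2, 5}.
Block 4, plot 1: eliminating its block and plot leaves {1, 2, 5}.
Block 4, plot 2: eliminating its block and plot leaves {1, 4, 5}.
Block 4, plot 3: eliminating its block and plot leaves {2, 4, 5}.
Block 4, plot 5: eliminating its block and plot leaves {1, 2, 4, 5}.
Block 5, plot 4: eliminating its block and plot leaves {5}.
Enumerating the assignments across these blanks that avoid any block or plot repeat gives 56 completions.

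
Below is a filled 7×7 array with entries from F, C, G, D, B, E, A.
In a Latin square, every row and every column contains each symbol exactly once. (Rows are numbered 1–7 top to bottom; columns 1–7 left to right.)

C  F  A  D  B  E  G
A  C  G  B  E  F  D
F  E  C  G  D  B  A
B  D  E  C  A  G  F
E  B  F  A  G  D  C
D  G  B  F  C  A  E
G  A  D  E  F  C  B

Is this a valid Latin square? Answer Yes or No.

Yes

Each row is a permutation of the 7 symbols, and so is each column.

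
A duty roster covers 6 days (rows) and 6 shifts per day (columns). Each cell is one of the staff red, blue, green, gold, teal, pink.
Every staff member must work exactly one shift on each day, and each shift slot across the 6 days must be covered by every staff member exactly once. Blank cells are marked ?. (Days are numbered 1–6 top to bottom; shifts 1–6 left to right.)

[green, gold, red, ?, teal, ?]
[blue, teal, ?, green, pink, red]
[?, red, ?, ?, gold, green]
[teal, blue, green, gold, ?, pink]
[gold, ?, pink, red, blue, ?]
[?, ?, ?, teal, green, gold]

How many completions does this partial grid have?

1

Day 1, shift 4: eliminating its day and shift leaves {blue, pink}.
Day 1, shift 6: eliminating its day and shift leaves {blue}.
Day 2, shift 3: eliminating its day and shift leaves {gold}.
Day 3, shift 1: eliminating its day and shift leaves {pink}.
Day 3, shift 3: eliminating its day and shift leaves {blue, teal}.
Day 3, shift 4: eliminating its day and shift leaves {blue, pink}.
Day 4, shift 5: eliminating its day and shift leaves {red}.
Day 5, shift 2: eliminating its day and shift leaves {green}.
Day 5, shift 6: eliminating its day and shift leaves {teal}.
Day 6, shift 1: eliminating its day and shift leaves {red, pink}.
Day 6, shift 2: eliminating its day and shift leaves {pink}.
Day 6, shift 3: eliminating its day and shift leaves {blue}.
Only one assignment across all blanks avoids any day or shift repeat, giving 1 completion.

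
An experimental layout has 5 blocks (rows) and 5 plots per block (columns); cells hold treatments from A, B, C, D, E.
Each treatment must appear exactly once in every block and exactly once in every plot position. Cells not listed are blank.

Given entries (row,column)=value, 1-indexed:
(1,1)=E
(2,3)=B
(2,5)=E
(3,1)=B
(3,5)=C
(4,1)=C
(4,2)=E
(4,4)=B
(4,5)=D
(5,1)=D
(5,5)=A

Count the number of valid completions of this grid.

3

Block 1, plot 2: eliminating its block and plot leaves {A, B, C, D}.
Block 1, plot 3: eliminating its block and plot leaves {A, C, D}.
Block 1, plot 4: eliminating its block and plot leaves {A, C, D}.
Block 1, plot 5: eliminating its block and plot leaves {B}.
Block 2, plot 1: eliminating its block and plot leaves {A}.
Block 2, plot 2: eliminating its block and plot leaves {A, C, D}.
Block 2, plot 4: eliminating its block and plot leaves {A, C, D}.
Block 3, plot 2: eliminating its block and plot leaves {A, D}.
Block 3, plot 3: eliminating its block and plot leaves {A, D, E}.
Block 3, plot 4: eliminating its block and plot leaves {A, D, E}.
Block 4, plot 3: eliminating its block and plot leaves {A}.
Block 5, plot 2: eliminating its block and plot leaves {B, C}.
Block 5, plot 3: eliminating its block and plot leaves {C, E}.
Block 5, plot 4: eliminating its block and plot leaves {C, E}.
Enumerating the assignments across these blanks that avoid any block or plot repeat gives 3 completions.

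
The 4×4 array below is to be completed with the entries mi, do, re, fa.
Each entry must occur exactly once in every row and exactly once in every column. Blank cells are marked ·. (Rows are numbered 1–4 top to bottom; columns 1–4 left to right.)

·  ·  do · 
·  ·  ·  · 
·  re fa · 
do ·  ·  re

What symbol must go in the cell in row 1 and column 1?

Row 3, column 1: row 3 has {re, fa} and column 1 has {do}, leaving only mi.
Row 3, column 4: row 3 has {mi, re, fa} and column 4 has {re}, leaving only do.
Row 4, column 3: row 4 has {do, re} and column 3 has {do, fa}, leaving only mi.
Row 2, column 3: row 2 has {} and column 3 has {mi, do, fa}, leaving only re.
Row 2, column 1: row 2 has {re} and column 1 has {mi, do}, leaving only fa.
Row 1 already has {do} and column 1 already has {mi, do, fa}, so row 1, column 1 must be re.

re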